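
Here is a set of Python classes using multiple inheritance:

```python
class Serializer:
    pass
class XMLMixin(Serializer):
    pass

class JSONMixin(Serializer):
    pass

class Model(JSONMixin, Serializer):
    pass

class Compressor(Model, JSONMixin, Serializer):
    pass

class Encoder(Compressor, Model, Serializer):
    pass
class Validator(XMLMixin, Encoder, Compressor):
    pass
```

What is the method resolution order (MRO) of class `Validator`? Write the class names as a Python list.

L[Validator] = Validator + merge(L[XMLMixin], L[Encoder], L[Compressor], [XMLMixin Encoder Compressor])
  take XMLMixin:  [XMLMixin Serializer object] + [Encoder Compressor Model JSONMixin Serializer object] + [Compressor Model JSONMixin Serializer object] + [XMLMixin Encoder Compressor]
  take Encoder:  [Serializer object] + [Encoder Compressor Model JSONMixin Serializer object] + [Compressor Model JSONMixin Serializer object] + [Encoder Compressor]
  take Compressor:  [Serializer object] + [Compressor Model JSONMixin Serializer object] + [Compressor Model JSONMixin Serializer object] + [Compressor]
  take Model:  [Serializer object] + [Model JSONMixin Serializer object] + [Model JSONMixin Serializer object]
  take JSONMixin:  [Serializer object] + [JSONMixin Serializer object] + [JSONMixin Serializer object]
  take Serializer:  [Serializer object] + [Serializer object] + [Serializer object]
  take object:  [object] + [object] + [object]

[Validator, XMLMixin, Encoder, Compressor, Model, JSONMixin, Serializer, object]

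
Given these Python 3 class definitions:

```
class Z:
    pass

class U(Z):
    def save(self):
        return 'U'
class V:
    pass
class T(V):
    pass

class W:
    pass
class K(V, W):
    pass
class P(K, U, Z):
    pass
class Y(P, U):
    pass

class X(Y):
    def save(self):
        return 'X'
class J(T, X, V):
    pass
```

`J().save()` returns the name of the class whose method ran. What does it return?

X

L[J] = J + merge(L[T], L[X], L[V], [T X V])
  take T:  [T V object] + [X Y P K V W U Z object] + [V object] + [T X V]
  take X:  [V object] + [X Y P K V W U Z object] + [V object] + [X V]
  take Y:  [V object] + [Y P K V W U Z object] + [V object] + [V]
  take P:  [V object] + [P K V W U Z object] + [V object] + [V]
  take K:  [V object] + [K V W U Z object] + [V object] + [V]
  take V:  [V object] + [V W U Z object] + [V object] + [V]
  take W:  [object] + [W U Z object] + [object]
  take U:  [object] + [U Z object] + [object]
  take Z:  [object] + [Z object] + [object]
  take object:  [object] + [object] + [object]
MRO: J T X Y P K V W U Z object
save is defined in: U, X. First along the MRO is X.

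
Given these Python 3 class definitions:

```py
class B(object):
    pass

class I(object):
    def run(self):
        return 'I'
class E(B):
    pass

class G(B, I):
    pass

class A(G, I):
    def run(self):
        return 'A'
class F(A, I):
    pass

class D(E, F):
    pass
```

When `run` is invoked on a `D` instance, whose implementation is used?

L[D] = D + merge(L[E], L[F], [E F])
  take E:  [E B object] + [F A G B I object] + [E F]
  take F:  [B object] + [F A G B I object] + [F]
  take A:  [B object] + [A G B I object]
  take G:  [B object] + [G B I object]
  take B:  [B object] + [B I object]
  take I:  [object] + [I object]
  take object:  [object] + [object]
MRO: D E F A G B I object
run is defined in: A, I. First along the MRO is A.

A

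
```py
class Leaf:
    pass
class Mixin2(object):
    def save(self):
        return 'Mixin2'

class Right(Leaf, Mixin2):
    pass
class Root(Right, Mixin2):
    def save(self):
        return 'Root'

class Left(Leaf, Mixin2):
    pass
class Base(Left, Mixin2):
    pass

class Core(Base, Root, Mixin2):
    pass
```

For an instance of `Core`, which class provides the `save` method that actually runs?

L[Core] = Core + merge(L[Base], L[Root], L[Mixin2], [Base Root Mixin2])
  take Base:  [Base Left Leaf Mixin2 object] + [Root Right Leaf Mixin2 object] + [Mixin2 object] + [Base Root Mixin2]
  take Left:  [Left Leaf Mixin2 object] + [Root Right Leaf Mixin2 object] + [Mixin2 object] + [Root Mixin2]
  take Root:  [Leaf Mixin2 object] + [Root Right Leaf Mixin2 object] + [Mixin2 object] + [Root Mixin2]
  take Right:  [Leaf Mixin2 object] + [Right Leaf Mixin2 object] + [Mixin2 object] + [Mixin2]
  take Leaf:  [Leaf Mixin2 object] + [Leaf Mixin2 object] + [Mixin2 object] + [Mixin2]
  take Mixin2:  [Mixin2 object] + [Mixin2 object] + [Mixin2 object] + [Mixin2]
  take object:  [object] + [object] + [object]
MRO: Core Base Left Root Right Leaf Mixin2 object
save is defined in: Mixin2, Root. First along the MRO is Root.

Root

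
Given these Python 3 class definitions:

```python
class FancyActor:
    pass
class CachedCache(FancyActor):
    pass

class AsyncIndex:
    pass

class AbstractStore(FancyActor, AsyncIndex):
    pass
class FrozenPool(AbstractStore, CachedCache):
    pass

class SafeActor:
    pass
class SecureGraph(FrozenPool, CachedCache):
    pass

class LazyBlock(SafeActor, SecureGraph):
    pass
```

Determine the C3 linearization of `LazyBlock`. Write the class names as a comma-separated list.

LazyBlock, SafeActor, SecureGraph, FrozenPool, AbstractStore, CachedCache, FancyActor, AsyncIndex, object

L[LazyBlock] = LazyBlock + merge(L[SafeActor], L[SecureGraph], [SafeActor SecureGraph])
  take SafeActor:  [SafeActor object] + [SecureGraph FrozenPool AbstractStore CachedCache FancyActor AsyncIndex object] + [SafeActor SecureGraph]
  take SecureGraph:  [object] + [SecureGraph FrozenPool AbstractStore CachedCache FancyActor AsyncIndex object] + [SecureGraph]
  take FrozenPool:  [object] + [FrozenPool AbstractStore CachedCache FancyActor AsyncIndex object]
  take AbstractStore:  [object] + [AbstractStore CachedCache FancyActor AsyncIndex object]
  take CachedCache:  [object] + [CachedCache FancyActor AsyncIndex object]
  take FancyActor:  [object] + [FancyActor AsyncIndex object]
  take AsyncIndex:  [object] + [AsyncIndex object]
  take object:  [object] + [object]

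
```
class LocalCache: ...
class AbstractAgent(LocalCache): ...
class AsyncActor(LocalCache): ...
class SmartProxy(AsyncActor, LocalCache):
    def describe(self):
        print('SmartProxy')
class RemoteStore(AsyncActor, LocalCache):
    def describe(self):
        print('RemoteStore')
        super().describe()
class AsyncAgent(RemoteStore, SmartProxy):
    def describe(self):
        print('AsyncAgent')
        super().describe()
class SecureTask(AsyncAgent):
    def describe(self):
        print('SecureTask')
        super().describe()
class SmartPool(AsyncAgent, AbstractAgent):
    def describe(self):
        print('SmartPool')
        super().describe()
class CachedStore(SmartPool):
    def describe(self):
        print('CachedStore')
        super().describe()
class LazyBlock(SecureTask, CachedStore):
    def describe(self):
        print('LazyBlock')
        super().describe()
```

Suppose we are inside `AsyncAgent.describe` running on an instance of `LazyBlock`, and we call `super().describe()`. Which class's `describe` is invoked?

L[LazyBlock] = LazyBlock + merge(L[SecureTask], L[CachedStore], [SecureTask CachedStore])
  take SecureTask:  [SecureTask AsyncAgent RemoteStore SmartProxy AsyncActor LocalCache object] + [CachedStore SmartPool AsyncAgent RemoteStore SmartProxy AsyncActor AbstractAgent LocalCache object] + [SecureTask CachedStore]
  take CachedStore:  [AsyncAgent RemoteStore SmartProxy AsyncActor LocalCache object] + [CachedStore SmartPool AsyncAgent RemoteStore SmartProxy AsyncActor AbstractAgent LocalCache object] + [CachedStore]
  take SmartPool:  [AsyncAgent RemoteStore SmartProxy AsyncActor LocalCache object] + [SmartPool AsyncAgent RemoteStore SmartProxy AsyncActor AbstractAgent LocalCache object]
  take AsyncAgent:  [AsyncAgent RemoteStore SmartProxy AsyncActor LocalCache object] + [AsyncAgent RemoteStore SmartProxy AsyncActor AbstractAgent LocalCache object]
  take RemoteStore:  [RemoteStore SmartProxy AsyncActor LocalCache object] + [RemoteStore SmartProxy AsyncActor AbstractAgent LocalCache object]
  take SmartProxy:  [SmartProxy AsyncActor LocalCache object] + [SmartProxy AsyncActor AbstractAgent LocalCache object]
  take AsyncActor:  [AsyncActor LocalCache object] + [AsyncActor AbstractAgent LocalCache object]
  take AbstractAgent:  [LocalCache object] + [AbstractAgent LocalCache object]
  take LocalCache:  [LocalCache object] + [LocalCache object]
  take object:  [object] + [object]
MRO: LazyBlock SecureTask CachedStore SmartPool AsyncAgent RemoteStore SmartProxy AsyncActor AbstractAgent LocalCache object
super() in AsyncAgent.describe on a LazyBlock instance goes to the class after AsyncAgent in LazyBlock's MRO: RemoteStore.

RemoteStore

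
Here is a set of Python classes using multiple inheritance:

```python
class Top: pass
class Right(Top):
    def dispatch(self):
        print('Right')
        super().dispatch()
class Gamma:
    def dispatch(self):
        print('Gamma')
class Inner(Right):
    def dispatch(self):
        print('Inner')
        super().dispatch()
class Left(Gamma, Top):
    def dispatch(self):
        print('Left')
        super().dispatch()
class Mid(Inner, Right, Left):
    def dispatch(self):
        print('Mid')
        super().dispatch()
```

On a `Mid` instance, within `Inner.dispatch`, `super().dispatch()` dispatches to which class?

L[Mid] = Mid + merge(L[Inner], L[Right], L[Left], [Inner Right Left])
  take Inner:  [Inner Right Top object] + [Right Top object] + [Left Gamma Top object] + [Inner Right Left]
  take Right:  [Right Top object] + [Right Top object] + [Left Gamma Top object] + [Right Left]
  take Left:  [Top object] + [Top object] + [Left Gamma Top object] + [Left]
  take Gamma:  [Top object] + [Top object] + [Gamma Top object]
  take Top:  [Top object] + [Top object] + [Top object]
  take object:  [object] + [object] + [object]
MRO: Mid Inner Right Left Gamma Top object
super() in Inner.dispatch on a Mid instance goes to the class after Inner in Mid's MRO: Right.

Right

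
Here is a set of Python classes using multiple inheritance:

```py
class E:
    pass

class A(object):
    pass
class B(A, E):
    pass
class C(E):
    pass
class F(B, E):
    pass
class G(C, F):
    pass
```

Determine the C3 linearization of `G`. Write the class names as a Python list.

[G, C, F, B, A, E, object]

L[G] = G + merge(L[C], L[F], [C F])
  take C:  [C E object] + [F B A E object] + [C F]
  take F:  [E object] + [F B A E object] + [F]
  take B:  [E object] + [B A E object]
  take A:  [E object] + [A E object]
  take E:  [E object] + [E object]
  take object:  [object] + [object]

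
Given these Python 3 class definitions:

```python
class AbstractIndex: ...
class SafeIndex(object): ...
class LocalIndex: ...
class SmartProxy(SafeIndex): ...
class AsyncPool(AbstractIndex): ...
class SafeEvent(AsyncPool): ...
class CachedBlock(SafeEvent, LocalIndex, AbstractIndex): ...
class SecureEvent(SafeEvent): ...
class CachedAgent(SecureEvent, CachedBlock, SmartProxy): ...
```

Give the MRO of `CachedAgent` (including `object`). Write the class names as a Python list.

L[CachedAgent] = CachedAgent + merge(L[SecureEvent], L[CachedBlock], L[SmartProxy], [SecureEvent CachedBlock SmartProxy])
  take SecureEvent:  [SecureEvent SafeEvent AsyncPool AbstractIndex object] + [CachedBlock SafeEvent AsyncPool LocalIndex AbstractIndex object] + [SmartProxy SafeIndex object] + [SecureEvent CachedBlock SmartProxy]
  take CachedBlock:  [SafeEvent AsyncPool AbstractIndex object] + [CachedBlock SafeEvent AsyncPool LocalIndex AbstractIndex object] + [SmartProxy SafeIndex object] + [CachedBlock SmartProxy]
  take SafeEvent:  [SafeEvent AsyncPool AbstractIndex object] + [SafeEvent AsyncPool LocalIndex AbstractIndex object] + [SmartProxy SafeIndex object] + [SmartProxy]
  take AsyncPool:  [AsyncPool AbstractIndex object] + [AsyncPool LocalIndex AbstractIndex object] + [SmartProxy SafeIndex object] + [SmartProxy]
  take LocalIndex:  [AbstractIndex object] + [LocalIndex AbstractIndex object] + [SmartProxy SafeIndex object] + [SmartProxy]
  take AbstractIndex:  [AbstractIndex object] + [AbstractIndex object] + [SmartProxy SafeIndex object] + [SmartProxy]
  take SmartProxy:  [object] + [object] + [SmartProxy SafeIndex object] + [SmartProxy]
  take SafeIndex:  [object] + [object] + [SafeIndex object]
  take object:  [object] + [object] + [object]

[CachedAgent, SecureEvent, CachedBlock, SafeEvent, AsyncPool, LocalIndex, AbstractIndex, SmartProxy, SafeIndex, object]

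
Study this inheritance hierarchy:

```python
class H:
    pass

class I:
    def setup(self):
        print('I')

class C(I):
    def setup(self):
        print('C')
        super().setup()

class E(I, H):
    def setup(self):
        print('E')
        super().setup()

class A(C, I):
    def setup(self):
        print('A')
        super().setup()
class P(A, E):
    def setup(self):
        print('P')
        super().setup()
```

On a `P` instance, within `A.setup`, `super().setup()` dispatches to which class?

L[P] = P + merge(L[A], L[E], [A E])
  take A:  [A C I object] + [E I H object] + [A E]
  take C:  [C I object] + [E I H object] + [E]
  take E:  [I object] + [E I H object] + [E]
  take I:  [I object] + [I H object]
  take H:  [object] + [H object]
  take object:  [object] + [object]
MRO: P A C E I H object
super() in A.setup on a P instance goes to the class after A in P's MRO: C.

C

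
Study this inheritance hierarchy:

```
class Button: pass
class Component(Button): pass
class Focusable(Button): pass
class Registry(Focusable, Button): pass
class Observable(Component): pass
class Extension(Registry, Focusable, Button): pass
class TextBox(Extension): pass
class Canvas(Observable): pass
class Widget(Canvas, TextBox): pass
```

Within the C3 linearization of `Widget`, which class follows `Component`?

TextBox

L[Widget] = Widget + merge(L[Canvas], L[TextBox], [Canvas TextBox])
  take Canvas:  [Canvas Observable Component Button object] + [TextBox Extension Registry Focusable Button object] + [Canvas TextBox]
  take Observable:  [Observable Component Button object] + [TextBox Extension Registry Focusable Button object] + [TextBox]
  take Component:  [Component Button object] + [TextBox Extension Registry Focusable Button object] + [TextBox]
  take TextBox:  [Button object] + [TextBox Extension Registry Focusable Button object] + [TextBox]
  take Extension:  [Button object] + [Extension Registry Focusable Button object]
  take Registry:  [Button object] + [Registry Focusable Button object]
  take Focusable:  [Button object] + [Focusable Button object]
  take Button:  [Button object] + [Button object]
  take object:  [object] + [object]
MRO: Widget Canvas Observable Component TextBox Extension Registry Focusable Button object
Component is at position 3; next is TextBox.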